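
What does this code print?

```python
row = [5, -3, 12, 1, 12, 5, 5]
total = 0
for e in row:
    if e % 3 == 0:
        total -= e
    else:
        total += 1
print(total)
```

-17

e=5: not %3==0, total = 0+1 = 1
e=-3: %3==0, total = 1-(-3) = 4
e=12: %3==0, total = 4-12 = -8
e=1: not %3==0, total = (-8)+1 = -7
e=12: %3==0, total = (-7)-12 = -19
e=5: not %3==0, total = (-19)+1 = -18
e=5: not %3==0, total = (-18)+1 = -17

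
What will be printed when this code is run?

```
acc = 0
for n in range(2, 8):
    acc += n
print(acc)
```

n=2: acc = 0+2 = 2
n=3: acc = 2+3 = 5
n=4: acc = 5+4 = 9
n=5: acc = 9+5 = 14
n=6: acc = 14+6 = 20
n=7: acc = 20+7 = 27

27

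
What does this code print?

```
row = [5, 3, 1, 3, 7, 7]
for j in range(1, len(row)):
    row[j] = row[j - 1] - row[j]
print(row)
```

[5, 2, 1, -2, -9, -16]

j=1: row[1] = 5-3 = 2 → [5, 2, 1, 3, 7, 7]
j=2: row[2] = 2-1 = 1 → [5, 2, 1, 3, 7, 7]
j=3: row[3] = 1-3 = -2 → [5, 2, 1, -2, 7, 7]
j=4: row[4] = (-2)-7 = -9 → [5, 2, 1, -2, -9, 7]
j=5: row[5] = (-9)-7 = -16 → [5, 2, 1, -2, -9, -16]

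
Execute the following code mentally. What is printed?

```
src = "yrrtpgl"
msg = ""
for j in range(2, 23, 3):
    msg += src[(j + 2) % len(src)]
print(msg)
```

j=2: add src[4]='p' → 'p'
j=5: add src[0]='y' → 'py'
j=8: add src[3]='t' → 'pyt'
j=11: add src[6]='l' → 'pytl'
j=14: add src[2]='r' → 'pytlr'
j=17: add src[5]='g' → 'pytlrg'
j=20: add src[1]='r' → 'pytlrgr'

pytlrgr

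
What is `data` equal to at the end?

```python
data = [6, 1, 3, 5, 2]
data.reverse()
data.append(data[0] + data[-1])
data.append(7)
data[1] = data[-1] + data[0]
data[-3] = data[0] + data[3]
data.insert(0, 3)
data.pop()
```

[3, 2, 9, 3, 1, 3, 8]

reverse → [2, 5, 3, 1, 6]
append data[0]+data[-1] = 2+6 = 8 → [2, 5, 3, 1, 6, 8]
append 7 → [2, 5, 3, 1, 6, 8, 7]
data[1] = data[-1]+data[0] = 7+2 = 9 → [2, 9, 3, 1, 6, 8, 7]
data[-3] = data[0]+data[3] = 2+1 = 3 → [2, 9, 3, 1, 3, 8, 7]
insert 3 at 0 → [3, 2, 9, 3, 1, 3, 8, 7]
pop() removes 7 → [3, 2, 9, 3, 1, 3, 8]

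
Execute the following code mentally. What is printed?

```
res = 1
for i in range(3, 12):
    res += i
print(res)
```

64

i=3: res = 1+3 = 4
i=4: res = 4+4 = 8
i=5: res = 8+5 = 13
i=6: res = 13+6 = 19
i=7: res = 19+7 = 26
i=8: res = 26+8 = 34
i=9: res = 34+9 = 43
i=10: res = 43+10 = 53
i=11: res = 53+11 = 64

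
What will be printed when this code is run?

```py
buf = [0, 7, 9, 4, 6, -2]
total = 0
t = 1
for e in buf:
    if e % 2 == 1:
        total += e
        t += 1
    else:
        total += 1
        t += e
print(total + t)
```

e=0: not odd, total = 0+1 = 1; t=1
e=7: odd, total = 1+7 = 8; t=2
e=9: odd, total = 8+9 = 17; t=3
e=4: not odd, total = 17+1 = 18; t=7
e=6: not odd, total = 18+1 = 19; t=13
e=-2: not odd, total = 19+1 = 20; t=11
total+t = 20+11 = 31

31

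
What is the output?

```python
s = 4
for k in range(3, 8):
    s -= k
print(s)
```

k=3: s = 4-3 = 1
k=4: s = 1-4 = -3
k=5: s = (-3)-5 = -8
k=6: s = (-8)-6 = -14
k=7: s = (-14)-7 = -21

-21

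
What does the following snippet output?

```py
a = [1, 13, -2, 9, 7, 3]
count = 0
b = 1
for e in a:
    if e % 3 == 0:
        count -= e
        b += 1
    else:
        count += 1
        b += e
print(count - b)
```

-30

e=1: not %3==0, count = 0+1 = 1; b=2
e=13: not %3==0, count = 1+1 = 2; b=15
e=-2: not %3==0, count = 2+1 = 3; b=13
e=9: %3==0, count = 3-9 = -6; b=14
e=7: not %3==0, count = (-6)+1 = -5; b=21
e=3: %3==0, count = (-5)-3 = -8; b=22
count-b = (-8)-22 = -30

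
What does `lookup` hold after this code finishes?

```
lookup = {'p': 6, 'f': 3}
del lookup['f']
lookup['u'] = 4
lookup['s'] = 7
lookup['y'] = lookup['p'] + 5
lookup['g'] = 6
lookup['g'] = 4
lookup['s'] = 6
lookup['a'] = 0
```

{'p': 6, 'u': 4, 's': 6, 'y': 11, 'g': 4, 'a': 0}

del 'f' → {'p': 6}
lookup['u'] = 4 → {'p': 6, 'u': 4}
lookup['s'] = 7 → {'p': 6, 'u': 4, 's': 7}
lookup['y'] = lookup['p']+5 = 11 → {'p': 6, 'u': 4, 's': 7, 'y': 11}
lookup['g'] = 6 → {'p': 6, 'u': 4, 's': 7, 'y': 11, 'g': 6}
lookup['g'] = 4 → {'p': 6, 'u': 4, 's': 7, 'y': 11, 'g': 4}
lookup['s'] = 6 → {'p': 6, 'u': 4, 's': 6, 'y': 11, 'g': 4}
lookup['a'] = 0 → {'p': 6, 'u': 4, 's': 6, 'y': 11, 'g': 4, 'a': 0}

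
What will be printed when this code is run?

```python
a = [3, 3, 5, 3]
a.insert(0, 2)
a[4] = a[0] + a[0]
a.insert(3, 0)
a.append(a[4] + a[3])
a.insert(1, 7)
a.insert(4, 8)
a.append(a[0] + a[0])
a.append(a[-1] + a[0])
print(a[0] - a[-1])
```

insert 2 at 0 → [2, 3, 3, 5, 3]
a[4] = a[0]+a[0] = 2+2 = 4 → [2, 3, 3, 5, 4]
insert 0 at 3 → [2, 3, 3, 0, 5, 4]
append a[4]+a[3] = 5+0 = 5 → [2, 3, 3, 0, 5, 4, 5]
insert 7 at 1 → [2, 7, 3, 3, 0, 5, 4, 5]
insert 8 at 4 → [2, 7, 3, 3, 8, 0, 5, 4, 5]
append a[0]+a[0] = 2+2 = 4 → [2, 7, 3, 3, 8, 0, 5, 4, 5, 4]
append a[-1]+a[0] = 4+2 = 6 → [2, 7, 3, 3, 8, 0, 5, 4, 5, 4, 6]
a[0]-a[-1] = 2-6 = -4

-4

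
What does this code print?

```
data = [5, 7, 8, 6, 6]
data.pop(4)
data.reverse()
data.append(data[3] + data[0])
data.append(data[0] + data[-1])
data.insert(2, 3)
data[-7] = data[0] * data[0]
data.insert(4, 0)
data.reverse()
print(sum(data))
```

87

pop(4) removes 6 → [5, 7, 8, 6]
reverse → [6, 8, 7, 5]
append data[3]+data[0] = 5+6 = 11 → [6, 8, 7, 5, 11]
append data[0]+data[-1] = 6+11 = 17 → [6, 8, 7, 5, 11, 17]
insert 3 at 2 → [6, 8, 3, 7, 5, 11, 17]
data[-7] = data[0]*data[0] = 6*6 = 36 → [36, 8, 3, 7, 5, 11, 17]
insert 0 at 4 → [36, 8, 3, 7, 0, 5, 11, 17]
reverse → [17, 11, 5, 0, 7, 3, 8, 36]
sum = 87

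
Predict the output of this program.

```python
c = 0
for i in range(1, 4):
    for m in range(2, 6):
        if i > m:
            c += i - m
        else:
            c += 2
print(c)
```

i=1,m=2: not 1>2, c = 0+2 = 2
i=1,m=3: not 1>3, c = 2+2 = 4
i=1,m=4: not 1>4, c = 4+2 = 6
i=1,m=5: not 1>5, c = 6+2 = 8
i=2,m=2: not 2>2, c = 8+2 = 10
i=2,m=3: not 2>3, c = 10+2 = 12
i=2,m=4: not 2>4, c = 12+2 = 14
i=2,m=5: not 2>5, c = 14+2 = 16
i=3,m=2: 3>2, c = 16+1 = 17
i=3,m=3: not 3>3, c = 17+2 = 19
i=3,m=4: not 3>4, c = 19+2 = 21
i=3,m=5: not 3>5, c = 21+2 = 23

23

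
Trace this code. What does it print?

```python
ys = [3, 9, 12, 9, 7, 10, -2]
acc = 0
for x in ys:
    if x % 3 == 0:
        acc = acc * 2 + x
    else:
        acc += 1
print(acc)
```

x=3: %3==0, acc = 0*2+3 = 3
x=9: %3==0, acc = 3*2+9 = 15
x=12: %3==0, acc = 15*2+12 = 42
x=9: %3==0, acc = 42*2+9 = 93
x=7: not %3==0, acc = 93+1 = 94
x=10: not %3==0, acc = 94+1 = 95
x=-2: not %3==0, acc = 95+1 = 96

96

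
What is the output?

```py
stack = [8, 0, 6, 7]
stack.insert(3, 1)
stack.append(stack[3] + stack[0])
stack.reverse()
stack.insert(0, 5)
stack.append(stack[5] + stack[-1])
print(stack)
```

[5, 9, 7, 1, 6, 0, 8, 8]

insert 1 at 3 → [8, 0, 6, 1, 7]
append stack[3]+stack[0] = 1+8 = 9 → [8, 0, 6, 1, 7, 9]
reverse → [9, 7, 1, 6, 0, 8]
insert 5 at 0 → [5, 9, 7, 1, 6, 0, 8]
append stack[5]+stack[-1] = 0+8 = 8 → [5, 9, 7, 1, 6, 0, 8, 8]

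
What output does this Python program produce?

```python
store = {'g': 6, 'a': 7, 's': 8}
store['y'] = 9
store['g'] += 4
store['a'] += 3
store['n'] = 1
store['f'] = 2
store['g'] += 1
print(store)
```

store['y'] = 9 → {'g': 6, 'a': 7, 's': 8, 'y': 9}
store['g'] = 6+4 = 10 → {'g': 10, 'a': 7, 's': 8, 'y': 9}
store['a'] = 7+3 = 10 → {'g': 10, 'a': 10, 's': 8, 'y': 9}
store['n'] = 1 → {'g': 10, 'a': 10, 's': 8, 'y': 9, 'n': 1}
store['f'] = 2 → {'g': 10, 'a': 10, 's': 8, 'y': 9, 'n': 1, 'f': 2}
store['g'] = 10+1 = 11 → {'g': 11, 'a': 10, 's': 8, 'y': 9, 'n': 1, 'f': 2}

{'g': 11, 'a': 10, 's': 8, 'y': 9, 'n': 1, 'f': 2}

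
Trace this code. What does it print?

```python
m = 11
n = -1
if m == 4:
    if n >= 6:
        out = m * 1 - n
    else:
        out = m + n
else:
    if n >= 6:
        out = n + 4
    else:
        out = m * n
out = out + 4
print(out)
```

-7

m=11, n=-1
m == 4 is False; n >= 6 is False
→ out = m * n = -11
out = (-11)+4 = -7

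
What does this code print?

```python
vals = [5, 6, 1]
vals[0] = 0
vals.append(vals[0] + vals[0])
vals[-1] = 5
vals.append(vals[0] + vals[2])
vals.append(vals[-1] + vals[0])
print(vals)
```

vals[0] = 0 → [0, 6, 1]
append vals[0]+vals[0] = 0+0 = 0 → [0, 6, 1, 0]
vals[-1] = 5 → [0, 6, 1, 5]
append vals[0]+vals[2] = 0+1 = 1 → [0, 6, 1, 5, 1]
append vals[-1]+vals[0] = 1+0 = 1 → [0, 6, 1, 5, 1, 1]

[0, 6, 1, 5, 1, 1]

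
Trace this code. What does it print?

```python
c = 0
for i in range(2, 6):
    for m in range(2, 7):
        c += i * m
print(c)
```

i=2,m=2: c = 0+4 = 4
i=2,m=3: c = 4+6 = 10
i=2,m=4: c = 10+8 = 18
i=2,m=5: c = 18+10 = 28
i=2,m=6: c = 28+12 = 40
i=3,m=2: c = 40+6 = 46
i=3,m=3: c = 46+9 = 55
i=3,m=4: c = 55+12 = 67
i=3,m=5: c = 67+15 = 82
i=3,m=6: c = 82+18 = 100
i=4,m=2: c = 100+8 = 108
i=4,m=3: c = 108+12 = 120
i=4,m=4: c = 120+16 = 136
i=4,m=5: c = 136+20 = 156
i=4,m=6: c = 156+24 = 180
i=5,m=2: c = 180+10 = 190
i=5,m=3: c = 190+15 = 205
i=5,m=4: c = 205+20 = 225
i=5,m=5: c = 225+25 = 250
i=5,m=6: c = 250+30 = 280

280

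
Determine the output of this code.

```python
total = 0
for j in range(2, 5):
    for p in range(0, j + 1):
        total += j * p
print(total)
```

64

j=2,p=0: total = 0+0 = 0
j=2,p=1: total = 0+2 = 2
j=2,p=2: total = 2+4 = 6
j=3,p=0: total = 6+0 = 6
j=3,p=1: total = 6+3 = 9
j=3,p=2: total = 9+6 = 15
j=3,p=3: total = 15+9 = 24
j=4,p=0: total = 24+0 = 24
j=4,p=1: total = 24+4 = 28
j=4,p=2: total = 28+8 = 36
j=4,p=3: total = 36+12 = 48
j=4,p=4: total = 48+16 = 64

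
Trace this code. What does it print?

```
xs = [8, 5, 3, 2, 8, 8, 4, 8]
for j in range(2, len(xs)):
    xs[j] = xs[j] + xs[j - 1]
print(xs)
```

[8, 5, 8, 10, 18, 26, 30, 38]

j=2: xs[2] = 3+5 = 8 → [8, 5, 8, 2, 8, 8, 4, 8]
j=3: xs[3] = 2+8 = 10 → [8, 5, 8, 10, 8, 8, 4, 8]
j=4: xs[4] = 8+10 = 18 → [8, 5, 8, 10, 18, 8, 4, 8]
j=5: xs[5] = 8+18 = 26 → [8, 5, 8, 10, 18, 26, 4, 8]
j=6: xs[6] = 4+26 = 30 → [8, 5, 8, 10, 18, 26, 30, 8]
j=7: xs[7] = 8+30 = 38 → [8, 5, 8, 10, 18, 26, 30, 38]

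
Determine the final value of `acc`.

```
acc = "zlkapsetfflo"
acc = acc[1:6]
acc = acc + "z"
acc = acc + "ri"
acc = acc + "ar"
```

'lkapszriar'

slice [1:6] → 'lkaps'
+ 'z' → 'lkapsz'
+ 'ri' → 'lkapszri'
+ 'ar' → 'lkapszriar'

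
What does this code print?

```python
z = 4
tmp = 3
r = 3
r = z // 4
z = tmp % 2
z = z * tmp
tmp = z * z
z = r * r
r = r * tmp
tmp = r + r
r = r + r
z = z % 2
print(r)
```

r = 4//4 = 1
z = 3%2 = 1
z = 1*3 = 3
tmp = 3*3 = 9
z = 1*1 = 1
r = 1*9 = 9
tmp = 9+9 = 18
r = 9+9 = 18
z = 1%2 = 1

18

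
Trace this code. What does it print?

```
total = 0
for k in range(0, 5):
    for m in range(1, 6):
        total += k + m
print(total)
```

k=0,m=1: total = 0+1 = 1
k=0,m=2: total = 1+2 = 3
k=0,m=3: total = 3+3 = 6
k=0,m=4: total = 6+4 = 10
k=0,m=5: total = 10+5 = 15
k=1,m=1: total = 15+2 = 17
k=1,m=2: total = 17+3 = 20
k=1,m=3: total = 20+4 = 24
k=1,m=4: total = 24+5 = 29
k=1,m=5: total = 29+6 = 35
k=2,m=1: total = 35+3 = 38
k=2,m=2: total = 38+4 = 42
k=2,m=3: total = 42+5 = 47
k=2,m=4: total = 47+6 = 53
k=2,m=5: total = 53+7 = 60
k=3,m=1: total = 60+4 = 64
k=3,m=2: total = 64+5 = 69
k=3,m=3: total = 69+6 = 75
k=3,m=4: total = 75+7 = 82
k=3,m=5: total = 82+8 = 90
k=4,m=1: total = 90+5 = 95
k=4,m=2: total = 95+6 = 101
k=4,m=3: total = 101+7 = 108
k=4,m=4: total = 108+8 = 116
k=4,m=5: total = 116+9 = 125

125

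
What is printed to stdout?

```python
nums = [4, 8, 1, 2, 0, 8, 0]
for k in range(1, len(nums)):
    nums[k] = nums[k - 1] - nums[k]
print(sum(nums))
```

-49

k=1: nums[1] = 4-8 = -4 → [4, -4, 1, 2, 0, 8, 0]
k=2: nums[2] = (-4)-1 = -5 → [4, -4, -5, 2, 0, 8, 0]
k=3: nums[3] = (-5)-2 = -7 → [4, -4, -5, -7, 0, 8, 0]
k=4: nums[4] = (-7)-0 = -7 → [4, -4, -5, -7, -7, 8, 0]
k=5: nums[5] = (-7)-8 = -15 → [4, -4, -5, -7, -7, -15, 0]
k=6: nums[6] = (-15)-0 = -15 → [4, -4, -5, -7, -7, -15, -15]
sum = -49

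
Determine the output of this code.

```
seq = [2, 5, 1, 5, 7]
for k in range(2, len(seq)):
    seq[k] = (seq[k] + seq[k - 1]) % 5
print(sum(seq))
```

12

k=2: seq[2] = (1+5)%5 = 1 → [2, 5, 1, 5, 7]
k=3: seq[3] = (5+1)%5 = 1 → [2, 5, 1, 1, 7]
k=4: seq[4] = (7+1)%5 = 3 → [2, 5, 1, 1, 3]
sum = 12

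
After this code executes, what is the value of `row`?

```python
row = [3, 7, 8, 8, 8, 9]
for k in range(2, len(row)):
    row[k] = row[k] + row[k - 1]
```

k=2: row[2] = 8+7 = 15 → [3, 7, 15, 8, 8, 9]
k=3: row[3] = 8+15 = 23 → [3, 7, 15, 23, 8, 9]
k=4: row[4] = 8+23 = 31 → [3, 7, 15, 23, 31, 9]
k=5: row[5] = 9+31 = 40 → [3, 7, 15, 23, 31, 40]

[3, 7, 15, 23, 31, 40]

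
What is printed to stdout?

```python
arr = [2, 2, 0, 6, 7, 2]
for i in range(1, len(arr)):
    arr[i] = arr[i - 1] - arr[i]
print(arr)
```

[2, 0, 0, -6, -13, -15]

i=1: arr[1] = 2-2 = 0 → [2, 0, 0, 6, 7, 2]
i=2: arr[2] = 0-0 = 0 → [2, 0, 0, 6, 7, 2]
i=3: arr[3] = 0-6 = -6 → [2, 0, 0, -6, 7, 2]
i=4: arr[4] = (-6)-7 = -13 → [2, 0, 0, -6, -13, 2]
i=5: arr[5] = (-13)-2 = -15 → [2, 0, 0, -6, -13, -15]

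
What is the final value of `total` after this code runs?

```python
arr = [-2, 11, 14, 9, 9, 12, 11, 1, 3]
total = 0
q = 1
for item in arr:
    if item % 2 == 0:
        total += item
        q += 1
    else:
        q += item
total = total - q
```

-24

item=-2: even, total = 0+(-2) = -2; q=2
item=11: not even; q=13
item=14: even, total = (-2)+14 = 12; q=14
item=9: not even; q=23
item=9: not even; q=32
item=12: even, total = 12+12 = 24; q=33
item=11: not even; q=44
item=1: not even; q=45
item=3: not even; q=48
total-q = 24-48 = -24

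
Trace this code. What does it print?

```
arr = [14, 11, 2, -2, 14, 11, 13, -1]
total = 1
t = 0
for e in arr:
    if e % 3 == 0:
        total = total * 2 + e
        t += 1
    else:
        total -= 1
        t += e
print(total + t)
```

55

e=14: not %3==0, total = 1-1 = 0; t=14
e=11: not %3==0, total = 0-1 = -1; t=25
e=2: not %3==0, total = (-1)-1 = -2; t=27
e=-2: not %3==0, total = (-2)-1 = -3; t=25
e=14: not %3==0, total = (-3)-1 = -4; t=39
e=11: not %3==0, total = (-4)-1 = -5; t=50
e=13: not %3==0, total = (-5)-1 = -6; t=63
e=-1: not %3==0, total = (-6)-1 = -7; t=62
total+t = (-7)+62 = 55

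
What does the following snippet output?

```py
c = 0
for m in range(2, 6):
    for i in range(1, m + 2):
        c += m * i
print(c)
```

m=2,i=1: c = 0+2 = 2
m=2,i=2: c = 2+4 = 6
m=2,i=3: c = 6+6 = 12
m=3,i=1: c = 12+3 = 15
m=3,i=2: c = 15+6 = 21
m=3,i=3: c = 21+9 = 30
m=3,i=4: c = 30+12 = 42
m=4,i=1: c = 42+4 = 46
m=4,i=2: c = 46+8 = 54
m=4,i=3: c = 54+12 = 66
m=4,i=4: c = 66+16 = 82
m=4,i=5: c = 82+20 = 102
m=5,i=1: c = 102+5 = 107
m=5,i=2: c = 107+10 = 117
m=5,i=3: c = 117+15 = 132
m=5,i=4: c = 132+20 = 152
m=5,i=5: c = 152+25 = 177
m=5,i=6: c = 177+30 = 207

207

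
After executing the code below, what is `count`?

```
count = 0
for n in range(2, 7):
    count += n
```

20

n=2: count = 0+2 = 2
n=3: count = 2+3 = 5
n=4: count = 5+4 = 9
n=5: count = 9+5 = 14
n=6: count = 14+6 = 20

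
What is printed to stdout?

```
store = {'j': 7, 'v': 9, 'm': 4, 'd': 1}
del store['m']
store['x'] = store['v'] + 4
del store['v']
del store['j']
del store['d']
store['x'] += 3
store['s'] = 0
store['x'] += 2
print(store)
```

del 'm' → {'j': 7, 'v': 9, 'd': 1}
store['x'] = store['v']+4 = 13 → {'j': 7, 'v': 9, 'd': 1, 'x': 13}
del 'v' → {'j': 7, 'd': 1, 'x': 13}
del 'j' → {'d': 1, 'x': 13}
del 'd' → {'x': 13}
store['x'] = 13+3 = 16 → {'x': 16}
store['s'] = 0 → {'x': 16, 's': 0}
store['x'] = 16+2 = 18 → {'x': 18, 's': 0}

{'x': 18, 's': 0}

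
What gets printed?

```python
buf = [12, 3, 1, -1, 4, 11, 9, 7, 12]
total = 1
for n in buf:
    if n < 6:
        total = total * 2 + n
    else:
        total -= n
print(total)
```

-185

n=12: not <6, total = 1-12 = -11
n=3: <6, total = (-11)*2+3 = -19
n=1: <6, total = (-19)*2+1 = -37
n=-1: <6, total = (-37)*2+(-1) = -75
n=4: <6, total = (-75)*2+4 = -146
n=11: not <6, total = (-146)-11 = -157
n=9: not <6, total = (-157)-9 = -166
n=7: not <6, total = (-166)-7 = -173
n=12: not <6, total = (-173)-12 = -185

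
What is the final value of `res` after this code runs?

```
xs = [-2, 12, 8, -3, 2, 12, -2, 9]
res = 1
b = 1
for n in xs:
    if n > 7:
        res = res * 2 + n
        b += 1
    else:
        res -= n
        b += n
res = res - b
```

217

n=-2: not >7, res = 1-(-2) = 3; b=-1
n=12: >7, res = 3*2+12 = 18; b=0
n=8: >7, res = 18*2+8 = 44; b=1
n=-3: not >7, res = 44-(-3) = 47; b=-2
n=2: not >7, res = 47-2 = 45; b=0
n=12: >7, res = 45*2+12 = 102; b=1
n=-2: not >7, res = 102-(-2) = 104; b=-1
n=9: >7, res = 104*2+9 = 217; b=0
res-b = 217-0 = 217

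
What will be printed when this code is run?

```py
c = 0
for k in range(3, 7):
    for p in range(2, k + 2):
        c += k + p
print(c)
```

k=3,p=2: c = 0+5 = 5
k=3,p=3: c = 5+6 = 11
k=3,p=4: c = 11+7 = 18
k=4,p=2: c = 18+6 = 24
k=4,p=3: c = 24+7 = 31
k=4,p=4: c = 31+8 = 39
k=4,p=5: c = 39+9 = 48
k=5,p=2: c = 48+7 = 55
k=5,p=3: c = 55+8 = 63
k=5,p=4: c = 63+9 = 72
k=5,p=5: c = 72+10 = 82
k=5,p=6: c = 82+11 = 93
k=6,p=2: c = 93+8 = 101
k=6,p=3: c = 101+9 = 110
k=6,p=4: c = 110+10 = 120
k=6,p=5: c = 120+11 = 131
k=6,p=6: c = 131+12 = 143
k=6,p=7: c = 143+13 = 156

156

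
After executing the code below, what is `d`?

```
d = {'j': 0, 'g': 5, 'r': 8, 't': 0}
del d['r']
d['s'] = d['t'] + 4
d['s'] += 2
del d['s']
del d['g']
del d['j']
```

{'t': 0}

del 'r' → {'j': 0, 'g': 5, 't': 0}
d['s'] = d['t']+4 = 4 → {'j': 0, 'g': 5, 't': 0, 's': 4}
d['s'] = 4+2 = 6 → {'j': 0, 'g': 5, 't': 0, 's': 6}
del 's' → {'j': 0, 'g': 5, 't': 0}
del 'g' → {'j': 0, 't': 0}
del 'j' → {'t': 0}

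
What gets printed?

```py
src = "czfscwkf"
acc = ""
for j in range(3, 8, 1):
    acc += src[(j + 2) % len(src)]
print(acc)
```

j=3: add src[5]='w' → 'w'
j=4: add src[6]='k' → 'wk'
j=5: add src[7]='f' → 'wkf'
j=6: add src[0]='c' → 'wkfc'
j=7: add src[1]='z' → 'wkfcz'

wkfcz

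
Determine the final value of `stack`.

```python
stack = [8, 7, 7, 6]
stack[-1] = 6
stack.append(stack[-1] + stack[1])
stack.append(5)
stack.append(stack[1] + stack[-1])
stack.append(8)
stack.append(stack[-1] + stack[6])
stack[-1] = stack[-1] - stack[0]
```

[8, 7, 7, 6, 13, 5, 12, 8, 12]

stack[-1] = 6 → [8, 7, 7, 6]
append stack[-1]+stack[1] = 6+7 = 13 → [8, 7, 7, 6, 13]
append 5 → [8, 7, 7, 6, 13, 5]
append stack[1]+stack[-1] = 7+5 = 12 → [8, 7, 7, 6, 13, 5, 12]
append 8 → [8, 7, 7, 6, 13, 5, 12, 8]
append stack[-1]+stack[6] = 8+12 = 20 → [8, 7, 7, 6, 13, 5, 12, 8, 20]
stack[-1] = stack[-1]-stack[0] = 20-8 = 12 → [8, 7, 7, 6, 13, 5, 12, 8, 12]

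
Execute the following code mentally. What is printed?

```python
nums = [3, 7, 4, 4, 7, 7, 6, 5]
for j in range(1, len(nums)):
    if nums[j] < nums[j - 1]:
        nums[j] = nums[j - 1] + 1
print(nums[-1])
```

13

j=1: 7>=3, unchanged → [3, 7, 4, 4, 7, 7, 6, 5]
j=2: 4<7, nums[2] = 7+1 = 8 → [3, 7, 8, 4, 7, 7, 6, 5]
j=3: 4<8, nums[3] = 8+1 = 9 → [3, 7, 8, 9, 7, 7, 6, 5]
j=4: 7<9, nums[4] = 9+1 = 10 → [3, 7, 8, 9, 10, 7, 6, 5]
j=5: 7<10, nums[5] = 10+1 = 11 → [3, 7, 8, 9, 10, 11, 6, 5]
j=6: 6<11, nums[6] = 11+1 = 12 → [3, 7, 8, 9, 10, 11, 12, 5]
j=7: 5<12, nums[7] = 12+1 = 13 → [3, 7, 8, 9, 10, 11, 12, 13]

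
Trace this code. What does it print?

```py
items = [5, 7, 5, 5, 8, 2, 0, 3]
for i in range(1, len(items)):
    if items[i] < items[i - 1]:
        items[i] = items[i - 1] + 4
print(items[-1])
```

i=1: 7>=5, unchanged → [5, 7, 5, 5, 8, 2, 0, 3]
i=2: 5<7, items[2] = 7+4 = 11 → [5, 7, 11, 5, 8, 2, 0, 3]
i=3: 5<11, items[3] = 11+4 = 15 → [5, 7, 11, 15, 8, 2, 0, 3]
i=4: 8<15, items[4] = 15+4 = 19 → [5, 7, 11, 15, 19, 2, 0, 3]
i=5: 2<19, items[5] = 19+4 = 23 → [5, 7, 11, 15, 19, 23, 0, 3]
i=6: 0<23, items[6] = 23+4 = 27 → [5, 7, 11, 15, 19, 23, 27, 3]
i=7: 3<27, items[7] = 27+4 = 31 → [5, 7, 11, 15, 19, 23, 27, 31]

31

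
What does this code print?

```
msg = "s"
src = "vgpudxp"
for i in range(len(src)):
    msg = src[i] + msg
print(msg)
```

i=0: prepend 'v' → 'vs'
i=1: prepend 'g' → 'gvs'
i=2: prepend 'p' → 'pgvs'
i=3: prepend 'u' → 'upgvs'
i=4: prepend 'd' → 'dupgvs'
i=5: prepend 'x' → 'xdupgvs'
i=6: prepend 'p' → 'pxdupgvs'

pxdupgvs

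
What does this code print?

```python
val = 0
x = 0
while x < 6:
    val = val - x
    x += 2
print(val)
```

-6

x=0: val = 0-0 = 0
x=2: val = 0-2 = -2
x=4: val = (-2)-4 = -6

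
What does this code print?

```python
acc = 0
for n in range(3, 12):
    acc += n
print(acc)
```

n=3: acc = 0+3 = 3
n=4: acc = 3+4 = 7
n=5: acc = 7+5 = 12
n=6: acc = 12+6 = 18
n=7: acc = 18+7 = 25
n=8: acc = 25+8 = 33
n=9: acc = 33+9 = 42
n=10: acc = 42+10 = 52
n=11: acc = 52+11 = 63

63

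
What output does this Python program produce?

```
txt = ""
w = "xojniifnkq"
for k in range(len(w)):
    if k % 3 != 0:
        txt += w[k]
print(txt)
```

ojiink

k=0: skip
k=1: add 'o' → 'o'
k=2: add 'j' → 'oj'
k=3: skip
k=4: add 'i' → 'oji'
k=5: add 'i' → 'ojii'
k=6: skip
k=7: add 'n' → 'ojiin'
k=8: add 'k' → 'ojiink'
k=9: skip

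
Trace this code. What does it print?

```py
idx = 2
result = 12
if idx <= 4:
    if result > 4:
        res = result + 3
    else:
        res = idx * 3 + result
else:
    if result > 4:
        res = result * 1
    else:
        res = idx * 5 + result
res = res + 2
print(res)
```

idx=2, result=12
idx <= 4 is True; result > 4 is True
→ res = result + 3 = 15
res = 15+2 = 17

17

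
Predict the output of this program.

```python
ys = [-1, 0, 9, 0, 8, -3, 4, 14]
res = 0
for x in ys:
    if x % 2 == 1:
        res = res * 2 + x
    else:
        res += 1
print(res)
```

21

x=-1: odd, res = 0*2+(-1) = -1
x=0: not odd, res = (-1)+1 = 0
x=9: odd, res = 0*2+9 = 9
x=0: not odd, res = 9+1 = 10
x=8: not odd, res = 10+1 = 11
x=-3: odd, res = 11*2+(-3) = 19
x=4: not odd, res = 19+1 = 20
x=14: not odd, res = 20+1 = 21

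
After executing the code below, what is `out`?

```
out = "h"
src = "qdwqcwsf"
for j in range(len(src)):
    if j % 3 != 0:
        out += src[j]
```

j=0: skip
j=1: add 'd' → 'hd'
j=2: add 'w' → 'hdw'
j=3: skip
j=4: add 'c' → 'hdwc'
j=5: add 'w' → 'hdwcw'
j=6: skip
j=7: add 'f' → 'hdwcwf'

'hdwcwf'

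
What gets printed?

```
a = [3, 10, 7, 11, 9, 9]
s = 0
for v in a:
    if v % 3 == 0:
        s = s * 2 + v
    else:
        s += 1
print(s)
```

v=3: %3==0, s = 0*2+3 = 3
v=10: not %3==0, s = 3+1 = 4
v=7: not %3==0, s = 4+1 = 5
v=11: not %3==0, s = 5+1 = 6
v=9: %3==0, s = 6*2+9 = 21
v=9: %3==0, s = 21*2+9 = 51

51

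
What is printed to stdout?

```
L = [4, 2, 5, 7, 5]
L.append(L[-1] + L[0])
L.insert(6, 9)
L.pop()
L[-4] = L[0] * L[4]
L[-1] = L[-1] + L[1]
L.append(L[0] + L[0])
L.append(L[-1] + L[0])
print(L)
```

[4, 2, 20, 7, 5, 11, 8, 12]

append L[-1]+L[0] = 5+4 = 9 → [4, 2, 5, 7, 5, 9]
insert 9 at 6 → [4, 2, 5, 7, 5, 9, 9]
pop() removes 9 → [4, 2, 5, 7, 5, 9]
L[-4] = L[0]*L[4] = 4*5 = 20 → [4, 2, 20, 7, 5, 9]
L[-1] = L[-1]+L[1] = 9+2 = 11 → [4, 2, 20, 7, 5, 11]
append L[0]+L[0] = 4+4 = 8 → [4, 2, 20, 7, 5, 11, 8]
append L[-1]+L[0] = 8+4 = 12 → [4, 2, 20, 7, 5, 11, 8, 12]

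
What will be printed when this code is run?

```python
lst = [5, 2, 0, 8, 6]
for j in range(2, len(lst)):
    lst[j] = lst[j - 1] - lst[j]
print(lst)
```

j=2: lst[2] = 2-0 = 2 → [5, 2, 2, 8, 6]
j=3: lst[3] = 2-8 = -6 → [5, 2, 2, -6, 6]
j=4: lst[4] = (-6)-6 = -12 → [5, 2, 2, -6, -12]

[5, 2, 2, -6, -12]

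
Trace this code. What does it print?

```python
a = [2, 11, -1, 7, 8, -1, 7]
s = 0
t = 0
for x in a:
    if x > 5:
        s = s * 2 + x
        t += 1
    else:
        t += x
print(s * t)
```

x=2: not >5; t=2
x=11: >5, s = 0*2+11 = 11; t=3
x=-1: not >5; t=2
x=7: >5, s = 11*2+7 = 29; t=3
x=8: >5, s = 29*2+8 = 66; t=4
x=-1: not >5; t=3
x=7: >5, s = 66*2+7 = 139; t=4
s*t = 139*4 = 556

556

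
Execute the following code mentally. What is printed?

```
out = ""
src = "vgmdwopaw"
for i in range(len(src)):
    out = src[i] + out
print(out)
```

i=0: prepend 'v' → 'v'
i=1: prepend 'g' → 'gv'
i=2: prepend 'm' → 'mgv'
i=3: prepend 'd' → 'dmgv'
i=4: prepend 'w' → 'wdmgv'
i=5: prepend 'o' → 'owdmgv'
i=6: prepend 'p' → 'powdmgv'
i=7: prepend 'a' → 'apowdmgv'
i=8: prepend 'w' → 'wapowdmgv'

wapowdmgv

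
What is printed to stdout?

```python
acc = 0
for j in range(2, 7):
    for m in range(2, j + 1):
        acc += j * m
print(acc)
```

245

j=2,m=2: acc = 0+4 = 4
j=3,m=2: acc = 4+6 = 10
j=3,m=3: acc = 10+9 = 19
j=4,m=2: acc = 19+8 = 27
j=4,m=3: acc = 27+12 = 39
j=4,m=4: acc = 39+16 = 55
j=5,m=2: acc = 55+10 = 65
j=5,m=3: acc = 65+15 = 80
j=5,m=4: acc = 80+20 = 100
j=5,m=5: acc = 100+25 = 125
j=6,m=2: acc = 125+12 = 137
j=6,m=3: acc = 137+18 = 155
j=6,m=4: acc = 155+24 = 179
j=6,m=5: acc = 179+30 = 209
j=6,m=6: acc = 209+36 = 245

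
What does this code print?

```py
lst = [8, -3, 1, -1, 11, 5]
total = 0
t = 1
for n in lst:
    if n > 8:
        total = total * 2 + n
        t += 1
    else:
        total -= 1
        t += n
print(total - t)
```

-10

n=8: not >8, total = 0-1 = -1; t=9
n=-3: not >8, total = (-1)-1 = -2; t=6
n=1: not >8, total = (-2)-1 = -3; t=7
n=-1: not >8, total = (-3)-1 = -4; t=6
n=11: >8, total = (-4)*2+11 = 3; t=7
n=5: not >8, total = 3-1 = 2; t=12
total-t = 2-12 = -10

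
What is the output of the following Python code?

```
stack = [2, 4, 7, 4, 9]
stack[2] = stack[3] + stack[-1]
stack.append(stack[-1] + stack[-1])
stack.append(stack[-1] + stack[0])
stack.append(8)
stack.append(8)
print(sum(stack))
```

stack[2] = stack[3]+stack[-1] = 4+9 = 13 → [2, 4, 13, 4, 9]
append stack[-1]+stack[-1] = 9+9 = 18 → [2, 4, 13, 4, 9, 18]
append stack[-1]+stack[0] = 18+2 = 20 → [2, 4, 13, 4, 9, 18, 20]
append 8 → [2, 4, 13, 4, 9, 18, 20, 8]
append 8 → [2, 4, 13, 4, 9, 18, 20, 8, 8]
sum = 86

86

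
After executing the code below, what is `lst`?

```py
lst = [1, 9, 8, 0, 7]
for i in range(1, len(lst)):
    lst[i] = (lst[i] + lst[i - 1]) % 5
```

[1, 0, 3, 3, 0]

i=1: lst[1] = (9+1)%5 = 0 → [1, 0, 8, 0, 7]
i=2: lst[2] = (8+0)%5 = 3 → [1, 0, 3, 0, 7]
i=3: lst[3] = (0+3)%5 = 3 → [1, 0, 3, 3, 7]
i=4: lst[4] = (7+3)%5 = 0 → [1, 0, 3, 3, 0]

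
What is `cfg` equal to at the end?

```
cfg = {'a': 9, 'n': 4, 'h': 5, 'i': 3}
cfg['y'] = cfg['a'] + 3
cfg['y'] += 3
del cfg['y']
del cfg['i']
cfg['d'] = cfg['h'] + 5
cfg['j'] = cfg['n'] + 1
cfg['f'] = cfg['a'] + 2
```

cfg['y'] = cfg['a']+3 = 12 → {'a': 9, 'n': 4, 'h': 5, 'i': 3, 'y': 12}
cfg['y'] = 12+3 = 15 → {'a': 9, 'n': 4, 'h': 5, 'i': 3, 'y': 15}
del 'y' → {'a': 9, 'n': 4, 'h': 5, 'i': 3}
del 'i' → {'a': 9, 'n': 4, 'h': 5}
cfg['d'] = cfg['h']+5 = 10 → {'a': 9, 'n': 4, 'h': 5, 'd': 10}
cfg['j'] = cfg['n']+1 = 5 → {'a': 9, 'n': 4, 'h': 5, 'd': 10, 'j': 5}
cfg['f'] = cfg['a']+2 = 11 → {'a': 9, 'n': 4, 'h': 5, 'd': 10, 'j': 5, 'f': 11}

{'a': 9, 'n': 4, 'h': 5, 'd': 10, 'j': 5, 'f': 11}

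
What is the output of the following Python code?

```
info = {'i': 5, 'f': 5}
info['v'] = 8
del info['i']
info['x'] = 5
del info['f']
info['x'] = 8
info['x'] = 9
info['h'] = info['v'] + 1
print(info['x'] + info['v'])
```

info['v'] = 8 → {'i': 5, 'f': 5, 'v': 8}
del 'i' → {'f': 5, 'v': 8}
info['x'] = 5 → {'f': 5, 'v': 8, 'x': 5}
del 'f' → {'v': 8, 'x': 5}
info['x'] = 8 → {'v': 8, 'x': 8}
info['x'] = 9 → {'v': 8, 'x': 9}
info['h'] = info['v']+1 = 9 → {'v': 8, 'x': 9, 'h': 9}
info['x']+info['v'] = 9+8 = 17

17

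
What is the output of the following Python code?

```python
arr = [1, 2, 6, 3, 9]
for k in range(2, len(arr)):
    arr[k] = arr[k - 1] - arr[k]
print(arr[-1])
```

-16

k=2: arr[2] = 2-6 = -4 → [1, 2, -4, 3, 9]
k=3: arr[3] = (-4)-3 = -7 → [1, 2, -4, -7, 9]
k=4: arr[4] = (-7)-9 = -16 → [1, 2, -4, -7, -16]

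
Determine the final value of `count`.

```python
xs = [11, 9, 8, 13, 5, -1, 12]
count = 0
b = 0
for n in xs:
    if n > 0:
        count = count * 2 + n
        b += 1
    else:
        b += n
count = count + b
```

n=11: >0, count = 0*2+11 = 11; b=1
n=9: >0, count = 11*2+9 = 31; b=2
n=8: >0, count = 31*2+8 = 70; b=3
n=13: >0, count = 70*2+13 = 153; b=4
n=5: >0, count = 153*2+5 = 311; b=5
n=-1: not >0; b=4
n=12: >0, count = 311*2+12 = 634; b=5
count+b = 634+5 = 639

639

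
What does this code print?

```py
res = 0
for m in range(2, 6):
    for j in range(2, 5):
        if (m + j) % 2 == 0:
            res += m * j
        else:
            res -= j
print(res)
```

42

m=2,j=2: even sum, res = 0+4 = 4
m=2,j=3: odd sum, res = 4-3 = 1
m=2,j=4: even sum, res = 1+8 = 9
m=3,j=2: odd sum, res = 9-2 = 7
m=3,j=3: even sum, res = 7+9 = 16
m=3,j=4: odd sum, res = 16-4 = 12
m=4,j=2: even sum, res = 12+8 = 20
m=4,j=3: odd sum, res = 20-3 = 17
m=4,j=4: even sum, res = 17+16 = 33
m=5,j=2: odd sum, res = 33-2 = 31
m=5,j=3: even sum, res = 31+15 = 46
m=5,j=4: odd sum, res = 46-4 = 42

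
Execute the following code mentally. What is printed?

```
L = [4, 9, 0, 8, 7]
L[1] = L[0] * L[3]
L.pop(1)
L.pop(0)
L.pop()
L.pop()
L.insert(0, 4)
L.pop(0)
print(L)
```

[0]

L[1] = L[0]*L[3] = 4*8 = 32 → [4, 32, 0, 8, 7]
pop(1) removes 32 → [4, 0, 8, 7]
pop(0) removes 4 → [0, 8, 7]
pop() removes 7 → [0, 8]
pop() removes 8 → [0]
insert 4 at 0 → [4, 0]
pop(0) removes 4 → [0]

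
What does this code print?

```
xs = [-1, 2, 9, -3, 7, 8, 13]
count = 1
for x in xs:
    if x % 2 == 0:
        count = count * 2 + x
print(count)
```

16

x=-1: not even
x=2: even, count = 1*2+2 = 4
x=9: not even
x=-3: not even
x=7: not even
x=8: even, count = 4*2+8 = 16
x=13: not even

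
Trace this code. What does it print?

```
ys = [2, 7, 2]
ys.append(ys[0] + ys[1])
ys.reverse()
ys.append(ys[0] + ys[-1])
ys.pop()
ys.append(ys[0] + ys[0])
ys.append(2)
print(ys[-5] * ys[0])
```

18

append ys[0]+ys[1] = 2+7 = 9 → [2, 7, 2, 9]
reverse → [9, 2, 7, 2]
append ys[0]+ys[-1] = 9+2 = 11 → [9, 2, 7, 2, 11]
pop() removes 11 → [9, 2, 7, 2]
append ys[0]+ys[0] = 9+9 = 18 → [9, 2, 7, 2, 18]
append 2 → [9, 2, 7, 2, 18, 2]
ys[-5]*ys[0] = 2*9 = 18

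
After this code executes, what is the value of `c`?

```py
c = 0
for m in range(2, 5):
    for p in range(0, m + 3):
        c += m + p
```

m=2,p=0: c = 0+2 = 2
m=2,p=1: c = 2+3 = 5
m=2,p=2: c = 5+4 = 9
m=2,p=3: c = 9+5 = 14
m=2,p=4: c = 14+6 = 20
m=3,p=0: c = 20+3 = 23
m=3,p=1: c = 23+4 = 27
m=3,p=2: c = 27+5 = 32
m=3,p=3: c = 32+6 = 38
m=3,p=4: c = 38+7 = 45
m=3,p=5: c = 45+8 = 53
m=4,p=0: c = 53+4 = 57
m=4,p=1: c = 57+5 = 62
m=4,p=2: c = 62+6 = 68
m=4,p=3: c = 68+7 = 75
m=4,p=4: c = 75+8 = 83
m=4,p=5: c = 83+9 = 92
m=4,p=6: c = 92+10 = 102

102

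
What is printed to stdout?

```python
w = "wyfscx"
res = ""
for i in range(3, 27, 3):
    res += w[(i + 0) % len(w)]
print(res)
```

i=3: add w[3]='s' → 's'
i=6: add w[0]='w' → 'sw'
i=9: add w[3]='s' → 'sws'
i=12: add w[0]='w' → 'swsw'
i=15: add w[3]='s' → 'swsws'
i=18: add w[0]='w' → 'swswsw'
i=21: add w[3]='s' → 'swswsws'
i=24: add w[0]='w' → 'swswswsw'

swswswsw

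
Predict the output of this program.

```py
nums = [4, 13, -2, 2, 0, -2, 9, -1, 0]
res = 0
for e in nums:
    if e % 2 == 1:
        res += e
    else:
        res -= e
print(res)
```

e=4: not odd, res = 0-4 = -4
e=13: odd, res = (-4)+13 = 9
e=-2: not odd, res = 9-(-2) = 11
e=2: not odd, res = 11-2 = 9
e=0: not odd, res = 9-0 = 9
e=-2: not odd, res = 9-(-2) = 11
e=9: odd, res = 11+9 = 20
e=-1: odd, res = 20+(-1) = 19
e=0: not odd, res = 19-0 = 19

19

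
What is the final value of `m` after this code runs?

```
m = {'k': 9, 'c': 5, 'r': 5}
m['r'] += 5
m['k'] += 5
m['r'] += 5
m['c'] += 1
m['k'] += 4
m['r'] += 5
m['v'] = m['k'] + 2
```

m['r'] = 5+5 = 10 → {'k': 9, 'c': 5, 'r': 10}
m['k'] = 9+5 = 14 → {'k': 14, 'c': 5, 'r': 10}
m['r'] = 10+5 = 15 → {'k': 14, 'c': 5, 'r': 15}
m['c'] = 5+1 = 6 → {'k': 14, 'c': 6, 'r': 15}
m['k'] = 14+4 = 18 → {'k': 18, 'c': 6, 'r': 15}
m['r'] = 15+5 = 20 → {'k': 18, 'c': 6, 'r': 20}
m['v'] = m['k']+2 = 20 → {'k': 18, 'c': 6, 'r': 20, 'v': 20}

{'k': 18, 'c': 6, 'r': 20, 'v': 20}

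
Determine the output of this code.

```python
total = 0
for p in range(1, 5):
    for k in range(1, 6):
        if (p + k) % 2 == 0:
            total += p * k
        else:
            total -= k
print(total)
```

42

p=1,k=1: even sum, total = 0+1 = 1
p=1,k=2: odd sum, total = 1-2 = -1
p=1,k=3: even sum, total = (-1)+3 = 2
p=1,k=4: odd sum, total = 2-4 = -2
p=1,k=5: even sum, total = (-2)+5 = 3
p=2,k=1: odd sum, total = 3-1 = 2
p=2,k=2: even sum, total = 2+4 = 6
p=2,k=3: odd sum, total = 6-3 = 3
p=2,k=4: even sum, total = 3+8 = 11
p=2,k=5: odd sum, total = 11-5 = 6
p=3,k=1: even sum, total = 6+3 = 9
p=3,k=2: odd sum, total = 9-2 = 7
p=3,k=3: even sum, total = 7+9 = 16
p=3,k=4: odd sum, total = 16-4 = 12
p=3,k=5: even sum, total = 12+15 = 27
p=4,k=1: odd sum, total = 27-1 = 26
p=4,k=2: even sum, total = 26+8 = 34
p=4,k=3: odd sum, total = 34-3 = 31
p=4,k=4: even sum, total = 31+16 = 47
p=4,k=5: odd sum, total = 47-5 = 42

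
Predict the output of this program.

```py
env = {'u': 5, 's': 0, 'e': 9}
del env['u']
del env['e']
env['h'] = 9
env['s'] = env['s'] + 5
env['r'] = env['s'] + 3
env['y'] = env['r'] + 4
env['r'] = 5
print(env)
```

{'s': 5, 'h': 9, 'r': 5, 'y': 12}

del 'u' → {'s': 0, 'e': 9}
del 'e' → {'s': 0}
env['h'] = 9 → {'s': 0, 'h': 9}
env['s'] = env['s']+5 = 5 → {'s': 5, 'h': 9}
env['r'] = env['s']+3 = 8 → {'s': 5, 'h': 9, 'r': 8}
env['y'] = env['r']+4 = 12 → {'s': 5, 'h': 9, 'r': 8, 'y': 12}
env['r'] = 5 → {'s': 5, 'h': 9, 'r': 5, 'y': 12}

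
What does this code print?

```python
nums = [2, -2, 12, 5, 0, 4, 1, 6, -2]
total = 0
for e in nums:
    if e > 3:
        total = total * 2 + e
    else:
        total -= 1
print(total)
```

e=2: not >3, total = 0-1 = -1
e=-2: not >3, total = (-1)-1 = -2
e=12: >3, total = (-2)*2+12 = 8
e=5: >3, total = 8*2+5 = 21
e=0: not >3, total = 21-1 = 20
e=4: >3, total = 20*2+4 = 44
e=1: not >3, total = 44-1 = 43
e=6: >3, total = 43*2+6 = 92
e=-2: not >3, total = 92-1 = 91

91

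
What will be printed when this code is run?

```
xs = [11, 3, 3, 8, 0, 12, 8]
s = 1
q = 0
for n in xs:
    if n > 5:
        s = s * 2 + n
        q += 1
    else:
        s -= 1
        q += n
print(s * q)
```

1480

n=11: >5, s = 1*2+11 = 13; q=1
n=3: not >5, s = 13-1 = 12; q=4
n=3: not >5, s = 12-1 = 11; q=7
n=8: >5, s = 11*2+8 = 30; q=8
n=0: not >5, s = 30-1 = 29; q=8
n=12: >5, s = 29*2+12 = 70; q=9
n=8: >5, s = 70*2+8 = 148; q=10
s*q = 148*10 = 1480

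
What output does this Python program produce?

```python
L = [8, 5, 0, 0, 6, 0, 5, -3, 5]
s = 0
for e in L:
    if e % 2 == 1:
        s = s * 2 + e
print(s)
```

e=8: not odd
e=5: odd, s = 0*2+5 = 5
e=0: not odd
e=0: not odd
e=6: not odd
e=0: not odd
e=5: odd, s = 5*2+5 = 15
e=-3: odd, s = 15*2+(-3) = 27
e=5: odd, s = 27*2+5 = 59

59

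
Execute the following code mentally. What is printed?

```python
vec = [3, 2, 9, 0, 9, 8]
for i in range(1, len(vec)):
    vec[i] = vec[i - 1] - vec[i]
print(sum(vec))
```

i=1: vec[1] = 3-2 = 1 → [3, 1, 9, 0, 9, 8]
i=2: vec[2] = 1-9 = -8 → [3, 1, -8, 0, 9, 8]
i=3: vec[3] = (-8)-0 = -8 → [3, 1, -8, -8, 9, 8]
i=4: vec[4] = (-8)-9 = -17 → [3, 1, -8, -8, -17, 8]
i=5: vec[5] = (-17)-8 = -25 → [3, 1, -8, -8, -17, -25]
sum = -54

-54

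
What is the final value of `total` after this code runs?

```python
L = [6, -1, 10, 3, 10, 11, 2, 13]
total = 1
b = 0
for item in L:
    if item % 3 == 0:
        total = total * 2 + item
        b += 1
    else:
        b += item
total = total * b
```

item=6: %3==0, total = 1*2+6 = 8; b=1
item=-1: not %3==0; b=0
item=10: not %3==0; b=10
item=3: %3==0, total = 8*2+3 = 19; b=11
item=10: not %3==0; b=21
item=11: not %3==0; b=32
item=2: not %3==0; b=34
item=13: not %3==0; b=47
total*b = 19*47 = 893

893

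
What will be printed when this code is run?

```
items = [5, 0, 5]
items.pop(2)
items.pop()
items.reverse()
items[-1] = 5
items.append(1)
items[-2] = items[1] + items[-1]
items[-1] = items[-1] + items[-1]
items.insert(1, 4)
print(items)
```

[2, 4, 2]

pop(2) removes 5 → [5, 0]
pop() removes 0 → [5]
reverse → [5]
items[-1] = 5 → [5]
append 1 → [5, 1]
items[-2] = items[1]+items[-1] = 1+1 = 2 → [2, 1]
items[-1] = items[-1]+items[-1] = 1+1 = 2 → [2, 2]
insert 4 at 1 → [2, 4, 2]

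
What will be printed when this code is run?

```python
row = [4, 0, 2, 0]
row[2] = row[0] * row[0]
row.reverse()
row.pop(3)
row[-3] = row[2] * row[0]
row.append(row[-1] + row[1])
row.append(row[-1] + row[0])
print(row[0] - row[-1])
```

row[2] = row[0]*row[0] = 4*4 = 16 → [4, 0, 16, 0]
reverse → [0, 16, 0, 4]
pop(3) removes 4 → [0, 16, 0]
row[-3] = row[2]*row[0] = 0*0 = 0 → [0, 16, 0]
append row[-1]+row[1] = 0+16 = 16 → [0, 16, 0, 16]
append row[-1]+row[0] = 16+0 = 16 → [0, 16, 0, 16, 16]
row[0]-row[-1] = 0-16 = -16

-16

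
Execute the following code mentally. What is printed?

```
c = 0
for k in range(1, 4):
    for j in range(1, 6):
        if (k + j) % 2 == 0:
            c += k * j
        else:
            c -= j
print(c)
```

k=1,j=1: even sum, c = 0+1 = 1
k=1,j=2: odd sum, c = 1-2 = -1
k=1,j=3: even sum, c = (-1)+3 = 2
k=1,j=4: odd sum, c = 2-4 = -2
k=1,j=5: even sum, c = (-2)+5 = 3
k=2,j=1: odd sum, c = 3-1 = 2
k=2,j=2: even sum, c = 2+4 = 6
k=2,j=3: odd sum, c = 6-3 = 3
k=2,j=4: even sum, c = 3+8 = 11
k=2,j=5: odd sum, c = 11-5 = 6
k=3,j=1: even sum, c = 6+3 = 9
k=3,j=2: odd sum, c = 9-2 = 7
k=3,j=3: even sum, c = 7+9 = 16
k=3,j=4: odd sum, c = 16-4 = 12
k=3,j=5: even sum, c = 12+15 = 27

27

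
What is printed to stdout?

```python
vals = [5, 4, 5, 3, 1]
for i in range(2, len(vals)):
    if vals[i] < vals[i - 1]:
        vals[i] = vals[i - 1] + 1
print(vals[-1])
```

i=2: 5>=4, unchanged → [5, 4, 5, 3, 1]
i=3: 3<5, vals[3] = 5+1 = 6 → [5, 4, 5, 6, 1]
i=4: 1<6, vals[4] = 6+1 = 7 → [5, 4, 5, 6, 7]

7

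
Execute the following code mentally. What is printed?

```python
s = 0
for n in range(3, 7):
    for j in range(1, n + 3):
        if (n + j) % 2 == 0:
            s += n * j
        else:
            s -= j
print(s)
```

n=3,j=1: even sum, s = 0+3 = 3
n=3,j=2: odd sum, s = 3-2 = 1
n=3,j=3: even sum, s = 1+9 = 10
n=3,j=4: odd sum, s = 10-4 = 6
n=3,j=5: even sum, s = 6+15 = 21
n=4,j=1: odd sum, s = 21-1 = 20
n=4,j=2: even sum, s = 20+8 = 28
n=4,j=3: odd sum, s = 28-3 = 25
n=4,j=4: even sum, s = 25+16 = 41
n=4,j=5: odd sum, s = 41-5 = 36
n=4,j=6: even sum, s = 36+24 = 60
n=5,j=1: even sum, s = 60+5 = 65
n=5,j=2: odd sum, s = 65-2 = 63
n=5,j=3: even sum, s = 63+15 = 78
n=5,j=4: odd sum, s = 78-4 = 74
n=5,j=5: even sum, s = 74+25 = 99
n=5,j=6: odd sum, s = 99-6 = 93
n=5,j=7: even sum, s = 93+35 = 128
n=6,j=1: odd sum, s = 128-1 = 127
n=6,j=2: even sum, s = 127+12 = 139
n=6,j=3: odd sum, s = 139-3 = 136
n=6,j=4: even sum, s = 136+24 = 160
n=6,j=5: odd sum, s = 160-5 = 155
n=6,j=6: even sum, s = 155+36 = 191
n=6,j=7: odd sum, s = 191-7 = 184
n=6,j=8: even sum, s = 184+48 = 232

232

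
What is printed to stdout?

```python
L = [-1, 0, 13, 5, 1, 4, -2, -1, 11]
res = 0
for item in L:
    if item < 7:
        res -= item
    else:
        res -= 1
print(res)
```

item=-1: <7, res = 0-(-1) = 1
item=0: <7, res = 1-0 = 1
item=13: not <7, res = 1-1 = 0
item=5: <7, res = 0-5 = -5
item=1: <7, res = (-5)-1 = -6
item=4: <7, res = (-6)-4 = -10
item=-2: <7, res = (-10)-(-2) = -8
item=-1: <7, res = (-8)-(-1) = -7
item=11: not <7, res = (-7)-1 = -8

-8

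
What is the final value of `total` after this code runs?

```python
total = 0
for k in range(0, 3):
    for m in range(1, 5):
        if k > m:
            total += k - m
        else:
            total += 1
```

12

k=0,m=1: not 0>1, total = 0+1 = 1
k=0,m=2: not 0>2, total = 1+1 = 2
k=0,m=3: not 0>3, total = 2+1 = 3
k=0,m=4: not 0>4, total = 3+1 = 4
k=1,m=1: not 1>1, total = 4+1 = 5
k=1,m=2: not 1>2, total = 5+1 = 6
k=1,m=3: not 1>3, total = 6+1 = 7
k=1,m=4: not 1>4, total = 7+1 = 8
k=2,m=1: 2>1, total = 8+1 = 9
k=2,m=2: not 2>2, total = 9+1 = 10
k=2,m=3: not 2>3, total = 10+1 = 11
k=2,m=4: not 2>4, total = 11+1 = 12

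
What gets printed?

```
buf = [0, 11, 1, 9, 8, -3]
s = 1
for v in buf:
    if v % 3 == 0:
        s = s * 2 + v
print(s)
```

23

v=0: %3==0, s = 1*2+0 = 2
v=11: not %3==0
v=1: not %3==0
v=9: %3==0, s = 2*2+9 = 13
v=8: not %3==0
v=-3: %3==0, s = 13*2+(-3) = 23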